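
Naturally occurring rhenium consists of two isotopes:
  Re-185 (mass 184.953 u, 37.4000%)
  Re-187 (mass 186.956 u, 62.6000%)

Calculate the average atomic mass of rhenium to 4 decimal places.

The abundance-weighted mean is 0.374000 × 184.953 + 0.626000 × 186.956
= 69.17242 + 117.03446 = 186.20688 u

186.2069 u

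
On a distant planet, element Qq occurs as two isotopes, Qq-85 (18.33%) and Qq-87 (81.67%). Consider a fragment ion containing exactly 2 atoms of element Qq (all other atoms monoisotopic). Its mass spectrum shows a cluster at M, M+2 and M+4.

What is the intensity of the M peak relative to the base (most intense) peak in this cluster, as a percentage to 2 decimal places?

5.04%

Binomial terms of (0.1833 + 0.8167)^2: M 0.0336, M+2 0.2994, M+4 0.6670 → M+4 is the base peak.
P(M+4) = C(2,2) × 0.1833^0 × 0.8167^2 = 1 × 1.0000 × 0.66699889 = 0.666999 (base)
P(M) = C(2,0) × 0.1833^2 × 0.8167^0 = 1 × 0.03359889 × 1.0000 = 0.033599
Relative intensity = 0.033599 / 0.666999 × 100 = 5.04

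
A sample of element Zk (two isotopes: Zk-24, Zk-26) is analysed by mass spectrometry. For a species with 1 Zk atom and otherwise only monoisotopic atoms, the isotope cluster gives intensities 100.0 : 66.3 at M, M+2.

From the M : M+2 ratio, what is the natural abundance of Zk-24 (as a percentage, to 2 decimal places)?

60.13%

If p is the fraction of Zk that is Zk-24, then I(M+2)/I(M) = [C(1,1)·p^0·(1−p)] / p^1 = 1·(1−p)/p = 66.3/100.0 = 0.6630
(1−p)/p = 0.6630/1 = 0.6630  ⇒  p = 1/(1 + 0.6630) = 0.6013
Zk-24: 60.13%, Zk-26: 39.87%.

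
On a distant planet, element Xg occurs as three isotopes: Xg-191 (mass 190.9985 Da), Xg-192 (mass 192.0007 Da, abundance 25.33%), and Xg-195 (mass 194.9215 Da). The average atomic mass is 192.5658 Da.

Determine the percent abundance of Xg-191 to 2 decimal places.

The remaining 74.67% is split between Xg-191 (fraction x) and Xg-195 (fraction 0.7467 − x).
Substituting: 190.9985x + 194.9215(0.7467 − x) = 143.93202269
(190.9985 − 194.9215)x = -1.61586136  ⇒  x = 0.41189, y = 0.33481
Xg-191: 41.19%, Xg-195: 33.48%.

41.19%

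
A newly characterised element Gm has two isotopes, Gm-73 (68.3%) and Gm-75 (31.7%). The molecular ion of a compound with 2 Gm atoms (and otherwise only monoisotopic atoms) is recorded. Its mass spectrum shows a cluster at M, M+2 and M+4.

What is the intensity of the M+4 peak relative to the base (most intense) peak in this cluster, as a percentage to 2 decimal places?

Binomial terms of (0.683 + 0.317)^2: M 0.4665, M+2 0.4330, M+4 0.1005 → M is the base peak.
P(M) = C(2,0) × 0.683^2 × 0.317^0 = 1 × 0.466489 × 1.0000 = 0.466489 (base)
P(M+4) = C(2,2) × 0.683^0 × 0.317^2 = 1 × 1.0000 × 0.100489 = 0.100489
Relative intensity = 0.100489 / 0.466489 × 100 = 21.54

21.54%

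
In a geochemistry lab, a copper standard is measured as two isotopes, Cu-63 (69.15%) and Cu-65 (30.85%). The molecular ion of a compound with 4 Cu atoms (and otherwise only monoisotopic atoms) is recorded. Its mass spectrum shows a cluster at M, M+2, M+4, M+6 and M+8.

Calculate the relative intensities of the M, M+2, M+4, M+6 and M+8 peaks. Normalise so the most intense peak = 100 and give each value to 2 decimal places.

56.04 : 100.00 : 66.92 : 19.90 : 2.22

The 4 Cu atoms are independent, so intensities follow the terms of (0.6915 + 0.3085)^4.
P(M) = 0.6915^4 = 0.228649
P(M+2) = 4 × 0.6915^3 × 0.3085^1 = 0.408030
P(M+4) = 6 × 0.6915^2 × 0.3085^2 = 0.273052
P(M+6) = 4 × 0.6915^1 × 0.3085^3 = 0.081212
P(M+8) = 0.3085^4 = 0.009058
The M+2 peak is largest (0.408030); scaling to 100 gives 56.04 : 100.00 : 66.92 : 19.90 : 2.22.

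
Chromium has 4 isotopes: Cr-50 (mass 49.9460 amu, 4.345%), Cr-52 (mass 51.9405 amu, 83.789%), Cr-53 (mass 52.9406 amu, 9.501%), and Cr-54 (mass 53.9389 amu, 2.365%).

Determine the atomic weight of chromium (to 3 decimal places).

Ar = Σ fᵢ·mᵢ = 0.04345 × 49.9460 + 0.83789 × 51.9405 + 0.09501 × 52.9406 + 0.02365 × 53.9389
= 2.17015 + 43.52043 + 5.02989 + 1.27565 = 51.99612 amu

51.996 amu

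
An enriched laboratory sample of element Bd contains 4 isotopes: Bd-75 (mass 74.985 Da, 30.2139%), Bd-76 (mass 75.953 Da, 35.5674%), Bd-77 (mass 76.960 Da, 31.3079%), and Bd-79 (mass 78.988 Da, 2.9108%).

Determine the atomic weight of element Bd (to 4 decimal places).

76.0641 Da

The abundance-weighted mean is 0.302139 × 74.985 + 0.355674 × 75.953 + 0.313079 × 76.960 + 0.029108 × 78.988
= 22.65589 + 27.01451 + 24.09456 + 2.29918 = 76.06414 Da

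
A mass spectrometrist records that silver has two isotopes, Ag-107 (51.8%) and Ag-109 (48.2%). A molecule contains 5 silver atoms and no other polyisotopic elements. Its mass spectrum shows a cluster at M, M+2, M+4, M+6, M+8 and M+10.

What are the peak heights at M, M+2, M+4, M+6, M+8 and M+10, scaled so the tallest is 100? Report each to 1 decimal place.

Each Ag atom is independently Ag-107 (p = 0.518) or Ag-109 (q = 0.482); the cluster is the binomial expansion (p + q)^5.
P(M) = 0.518^5 = 0.037295
P(M+2) = 5 × 0.518^4 × 0.482^1 = 0.173515
P(M+4) = 10 × 0.518^3 × 0.482^2 = 0.322911
P(M+6) = 10 × 0.518^2 × 0.482^3 = 0.300470
P(M+8) = 5 × 0.518^1 × 0.482^4 = 0.139794
P(M+10) = 0.482^5 = 0.026016
The M+4 peak is largest (0.322911); scaling to 100 gives 11.5 : 53.7 : 100.0 : 93.1 : 43.3 : 8.1.

11.5 : 53.7 : 100.0 : 93.1 : 43.3 : 8.1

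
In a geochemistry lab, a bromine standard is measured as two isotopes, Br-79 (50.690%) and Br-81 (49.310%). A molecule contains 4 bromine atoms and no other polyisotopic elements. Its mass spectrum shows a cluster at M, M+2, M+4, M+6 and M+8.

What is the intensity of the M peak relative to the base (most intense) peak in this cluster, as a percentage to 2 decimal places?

17.61%

Binomial terms of (0.50690 + 0.49310)^4: M 0.0660, M+2 0.2569, M+4 0.3749, M+6 0.2431, M+8 0.0591 → M+4 is the base peak.
P(M+4) = C(4,2) × 0.50690^2 × 0.49310^2 = 6 × 0.25694761 × 0.24314761 = 0.374857 (base)
P(M) = C(4,0) × 0.50690^4 × 0.49310^0 = 1 × 0.06602207 × 1.0000 = 0.066022
Relative intensity = 0.066022 / 0.374857 × 100 = 17.61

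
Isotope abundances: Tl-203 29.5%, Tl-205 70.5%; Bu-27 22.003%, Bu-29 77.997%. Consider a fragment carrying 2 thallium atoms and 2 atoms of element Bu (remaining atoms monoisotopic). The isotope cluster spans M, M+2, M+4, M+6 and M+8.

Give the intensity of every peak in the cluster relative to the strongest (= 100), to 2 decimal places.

0.99 : 11.80 : 51.88 : 100.00 : 71.37

Thallium pattern (n=2): 0.087025 : 0.41595 : 0.497025
Element Bu pattern (n=2): 0.0484132 : 0.3432336 : 0.6083532
Convolve the two distributions (both contribute in 2-u steps):
  M: 0.087025×0.0484132 = 0.004213
  M+2: 0.087025×0.3432336 + 0.41595×0.0484132 = 0.050007
  M+4: 0.087025×0.6083532 + 0.41595×0.3432336 + 0.497025×0.0484132 = 0.219773
  M+6: 0.41595×0.6083532 + 0.497025×0.3432336 = 0.423640
  M+8: 0.497025×0.6083532 = 0.302367
Scale to base peak (0.423640) = 100: 0.99 : 11.80 : 51.88 : 100.00 : 71.37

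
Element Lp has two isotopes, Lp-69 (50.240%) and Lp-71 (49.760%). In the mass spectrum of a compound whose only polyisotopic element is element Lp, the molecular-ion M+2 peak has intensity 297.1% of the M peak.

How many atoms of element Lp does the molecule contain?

3

With n Lp atoms, P(M+2)/P(M) = C(n,1)·p^(n−1)q / p^n = n·q/p = n · 0.49760/0.50240.
n = 2.971 × 0.50240/0.49760 = 3.00 ≈ 3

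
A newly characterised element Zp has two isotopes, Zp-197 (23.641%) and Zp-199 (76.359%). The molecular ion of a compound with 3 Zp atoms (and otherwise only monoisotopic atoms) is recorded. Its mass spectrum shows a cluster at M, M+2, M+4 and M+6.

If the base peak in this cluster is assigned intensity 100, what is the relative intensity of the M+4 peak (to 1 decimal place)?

Binomial terms of (0.23641 + 0.76359)^3: M 0.0132, M+2 0.1280, M+4 0.4135, M+6 0.4452 → M+6 is the base peak.
P(M+6) = C(3,3) × 0.23641^0 × 0.76359^3 = 1 × 1.0000 × 0.44522618 = 0.445226 (base)
P(M+4) = C(3,2) × 0.23641^1 × 0.76359^2 = 3 × 0.23641 × 0.58306969 = 0.413531
Relative intensity = 0.413531 / 0.445226 × 100 = 92.9

92.9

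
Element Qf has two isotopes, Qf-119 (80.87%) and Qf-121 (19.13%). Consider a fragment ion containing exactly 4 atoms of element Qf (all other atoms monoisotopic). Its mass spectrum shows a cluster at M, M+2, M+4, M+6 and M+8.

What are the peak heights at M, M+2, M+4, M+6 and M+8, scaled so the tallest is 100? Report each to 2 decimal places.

Each Qf atom is independently Qf-119 (p = 0.8087) or Qf-121 (q = 0.1913); the cluster is the binomial expansion (p + q)^4.
P(M) = 0.8087^4 = 0.427710
P(M+2) = 4 × 0.8087^3 × 0.1913^1 = 0.404704
P(M+4) = 6 × 0.8087^2 × 0.1913^2 = 0.143601
P(M+6) = 4 × 0.8087^1 × 0.1913^3 = 0.022646
P(M+8) = 0.1913^4 = 0.001339
The M peak is largest (0.427710); scaling to 100 gives 100.00 : 94.62 : 33.57 : 5.29 : 0.31.

100.00 : 94.62 : 33.57 : 5.29 : 0.31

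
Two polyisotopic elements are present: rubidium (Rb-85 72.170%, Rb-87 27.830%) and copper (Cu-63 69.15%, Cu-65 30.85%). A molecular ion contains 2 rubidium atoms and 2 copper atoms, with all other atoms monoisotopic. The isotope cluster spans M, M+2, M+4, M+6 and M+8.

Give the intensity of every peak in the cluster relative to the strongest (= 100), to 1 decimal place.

60.1 : 100.0 : 62.3 : 17.2 : 1.8

Rubidium pattern (n=2): 0.52085089 : 0.40169822 : 0.07745089
Copper pattern (n=2): 0.47817225 : 0.4266555 : 0.09517225
Convolve the two distributions (both contribute in 2-u steps):
  M: 0.52085089×0.47817225 = 0.249056
  M+2: 0.52085089×0.4266555 + 0.40169822×0.47817225 = 0.414305
  M+4: 0.52085089×0.09517225 + 0.40169822×0.4266555 + 0.07745089×0.47817225 = 0.257992
  M+6: 0.40169822×0.09517225 + 0.07745089×0.4266555 = 0.071275
  M+8: 0.07745089×0.09517225 = 0.007371
Scale to base peak (0.414305) = 100: 60.1 : 100.0 : 62.3 : 17.2 : 1.8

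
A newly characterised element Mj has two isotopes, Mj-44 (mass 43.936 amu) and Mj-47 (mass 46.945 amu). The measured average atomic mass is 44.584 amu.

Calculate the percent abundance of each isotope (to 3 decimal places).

With x = fraction of Mj-44 (so Mj-47 is 1 − x):
43.936·x + 46.945·(1 − x) = 44.584
(43.936 − 46.945)·x = 44.584 − 46.945
x = -2.361 / -3.009 = 0.78465 → 78.465% Mj-44, 21.535% Mj-47.

Mj-44: 78.465%, Mj-47: 21.535%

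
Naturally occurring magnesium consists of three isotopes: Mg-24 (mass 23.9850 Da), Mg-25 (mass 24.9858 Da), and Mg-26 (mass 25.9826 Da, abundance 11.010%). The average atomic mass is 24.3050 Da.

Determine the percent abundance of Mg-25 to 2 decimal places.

Let x and y be the fractions of Mg-24 and Mg-25. Then x + y = 1 − 0.11010 = 0.88990 and 23.9850x + 24.9858y = 24.3050 − 0.11010×25.9826 = 21.44431574.
Substituting: 23.9850x + 24.9858(0.88990 − x) = 21.44431574
(23.9850 − 24.9858)x = -0.79054768  ⇒  x = 0.78992, y = 0.09998
Mg-24: 78.99%, Mg-25: 10.00%.

10.00%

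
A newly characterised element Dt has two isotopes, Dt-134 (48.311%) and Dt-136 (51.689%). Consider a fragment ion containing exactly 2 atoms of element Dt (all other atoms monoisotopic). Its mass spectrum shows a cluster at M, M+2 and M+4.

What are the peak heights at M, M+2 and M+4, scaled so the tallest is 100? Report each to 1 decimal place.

Expanding (0.48311 + 0.51689)^2:
P(M) = 0.48311^2 = 0.233395
P(M+2) = 2 × 0.48311^1 × 0.51689^1 = 0.499429
P(M+4) = 0.51689^2 = 0.267175
The M+2 peak is largest (0.499429); scaling to 100 gives 46.7 : 100.0 : 53.5.

46.7 : 100.0 : 53.5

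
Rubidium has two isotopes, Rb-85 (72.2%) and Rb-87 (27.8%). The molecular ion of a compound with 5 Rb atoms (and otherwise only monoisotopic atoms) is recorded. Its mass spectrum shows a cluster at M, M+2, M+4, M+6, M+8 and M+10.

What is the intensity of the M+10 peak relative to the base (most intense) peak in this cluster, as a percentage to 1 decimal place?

Term probabilities: M 0.1962, M+2 0.3777, M+4 0.2909, M+6 0.1120, M+8 0.0216, M+10 0.0017. Base peak = M+2.
P(M+2) = C(5,1) × 0.722^4 × 0.278^1 = 5 × 0.27173701 × 0.2780 = 0.377714 (base)
P(M+10) = C(5,5) × 0.722^0 × 0.278^5 = 1 × 1.0000 × 0.00166044 = 0.001660
Relative intensity = 0.001660 / 0.377714 × 100 = 0.4

0.4%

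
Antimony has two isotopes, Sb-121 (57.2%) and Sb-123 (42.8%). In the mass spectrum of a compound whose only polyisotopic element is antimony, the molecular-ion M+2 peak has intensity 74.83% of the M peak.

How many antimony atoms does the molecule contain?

1

With n Sb atoms, P(M+2)/P(M) = C(n,1)·p^(n−1)q / p^n = n·q/p = n · 0.428/0.572.
n = 0.7483 × 0.572/0.428 = 1.00 ≈ 1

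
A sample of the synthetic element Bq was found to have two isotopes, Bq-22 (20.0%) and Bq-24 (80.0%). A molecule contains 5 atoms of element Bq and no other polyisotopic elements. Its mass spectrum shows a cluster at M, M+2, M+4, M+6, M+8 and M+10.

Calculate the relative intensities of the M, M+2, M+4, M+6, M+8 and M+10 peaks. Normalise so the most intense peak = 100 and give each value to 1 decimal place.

0.1 : 1.6 : 12.5 : 50.0 : 100.0 : 80.0

Expanding (0.200 + 0.800)^5:
P(M) = 0.200^5 = 0.000320
P(M+2) = 5 × 0.200^4 × 0.800^1 = 0.006400
P(M+4) = 10 × 0.200^3 × 0.800^2 = 0.051200
P(M+6) = 10 × 0.200^2 × 0.800^3 = 0.204800
P(M+8) = 5 × 0.200^1 × 0.800^4 = 0.409600
P(M+10) = 0.800^5 = 0.327680
The M+8 peak is largest (0.409600); scaling to 100 gives 0.1 : 1.6 : 12.5 : 50.0 : 100.0 : 80.0.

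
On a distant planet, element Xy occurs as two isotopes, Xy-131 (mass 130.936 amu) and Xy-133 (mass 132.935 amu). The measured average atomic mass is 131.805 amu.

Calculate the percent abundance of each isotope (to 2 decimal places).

Let x be the fractional abundance of Xy-131; then Xy-133 has abundance 1 − x.
130.936·x + 132.935·(1 − x) = 131.805
(130.936 − 132.935)·x = 131.805 − 132.935
x = -1.130 / -1.999 = 0.56528 → 56.53% Xy-131, 43.47% Xy-133.

Xy-131: 56.53%, Xy-133: 43.47%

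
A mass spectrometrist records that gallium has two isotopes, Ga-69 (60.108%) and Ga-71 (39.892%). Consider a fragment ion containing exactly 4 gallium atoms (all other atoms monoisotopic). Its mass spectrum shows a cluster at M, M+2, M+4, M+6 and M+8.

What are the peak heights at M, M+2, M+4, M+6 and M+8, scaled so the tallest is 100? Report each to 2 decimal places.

Each Ga atom is independently Ga-69 (p = 0.60108) or Ga-71 (q = 0.39892); the cluster is the binomial expansion (p + q)^4.
P(M) = 0.60108^4 = 0.130536
P(M+2) = 4 × 0.60108^3 × 0.39892^1 = 0.346531
P(M+4) = 6 × 0.60108^2 × 0.39892^2 = 0.344975
P(M+6) = 4 × 0.60108^1 × 0.39892^3 = 0.152633
P(M+8) = 0.39892^4 = 0.025325
The M+2 peak is largest (0.346531); scaling to 100 gives 37.67 : 100.00 : 99.55 : 44.05 : 7.31.

37.67 : 100.00 : 99.55 : 44.05 : 7.31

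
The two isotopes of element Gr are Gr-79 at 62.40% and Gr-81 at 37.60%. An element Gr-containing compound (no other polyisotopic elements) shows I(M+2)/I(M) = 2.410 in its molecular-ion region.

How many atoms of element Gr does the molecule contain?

With n Gr atoms, P(M+2)/P(M) = C(n,1)·p^(n−1)q / p^n = n·q/p = n · 0.3760/0.6240.
n = 2.410 × 0.6240/0.3760 = 4.00 ≈ 4

4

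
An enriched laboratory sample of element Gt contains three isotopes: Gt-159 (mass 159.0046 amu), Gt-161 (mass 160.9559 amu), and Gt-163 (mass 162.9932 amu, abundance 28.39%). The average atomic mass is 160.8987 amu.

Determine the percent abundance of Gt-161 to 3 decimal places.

Let x and y be the fractions of Gt-159 and Gt-161. Then x + y = 1 − 0.2839 = 0.7161 and 159.0046x + 160.9559y = 160.8987 − 0.2839×162.9932 = 114.62493052.
Substituting: 159.0046x + 160.9559(0.7161 − x) = 114.62493052
(159.0046 − 160.9559)x = -0.63558947  ⇒  x = 0.32573, y = 0.39037
Gt-159: 32.573%, Gt-161: 39.037%.

39.037%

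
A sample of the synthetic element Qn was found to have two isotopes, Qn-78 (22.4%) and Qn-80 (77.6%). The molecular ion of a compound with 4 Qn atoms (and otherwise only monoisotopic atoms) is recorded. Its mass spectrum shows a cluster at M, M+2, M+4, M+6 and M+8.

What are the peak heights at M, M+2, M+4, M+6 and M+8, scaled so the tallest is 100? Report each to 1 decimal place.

The 4 Qn atoms are independent, so intensities follow the terms of (0.224 + 0.776)^4.
P(M) = 0.224^4 = 0.002518
P(M+2) = 4 × 0.224^3 × 0.776^1 = 0.034887
P(M+4) = 6 × 0.224^2 × 0.776^2 = 0.181289
P(M+6) = 4 × 0.224^1 × 0.776^3 = 0.418691
P(M+8) = 0.776^4 = 0.362616
The M+6 peak is largest (0.418691); scaling to 100 gives 0.6 : 8.3 : 43.3 : 100.0 : 86.6.

0.6 : 8.3 : 43.3 : 100.0 : 86.6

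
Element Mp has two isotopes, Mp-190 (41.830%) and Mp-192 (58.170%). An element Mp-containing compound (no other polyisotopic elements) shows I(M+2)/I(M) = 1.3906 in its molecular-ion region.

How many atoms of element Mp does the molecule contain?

For n independent Mp atoms, I(M+2)/I(M) = n · (abundance Mp-192) / (abundance Mp-190) = n · 0.58170/0.41830.
n = 1.3906 × 0.41830/0.58170 = 1.00 ≈ 1

1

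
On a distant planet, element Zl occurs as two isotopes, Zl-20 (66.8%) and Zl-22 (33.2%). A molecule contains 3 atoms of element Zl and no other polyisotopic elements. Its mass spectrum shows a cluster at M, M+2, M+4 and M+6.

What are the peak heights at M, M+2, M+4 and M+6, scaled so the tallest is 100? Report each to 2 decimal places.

Each Zl atom is independently Zl-20 (p = 0.668) or Zl-22 (q = 0.332); the cluster is the binomial expansion (p + q)^3.
P(M) = 0.668^3 = 0.298078
P(M+2) = 3 × 0.668^2 × 0.332^1 = 0.444439
P(M+4) = 3 × 0.668^1 × 0.332^2 = 0.220889
P(M+6) = 0.332^3 = 0.036594
The M+2 peak is largest (0.444439); scaling to 100 gives 67.07 : 100.00 : 49.70 : 8.23.

67.07 : 100.00 : 49.70 : 8.23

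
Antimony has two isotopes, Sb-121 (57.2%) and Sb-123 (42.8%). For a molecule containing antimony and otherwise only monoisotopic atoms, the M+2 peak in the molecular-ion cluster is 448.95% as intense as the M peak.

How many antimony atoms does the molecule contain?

6

With n Sb atoms, P(M+2)/P(M) = C(n,1)·p^(n−1)q / p^n = n·q/p = n · 0.428/0.572.
n = 4.4895 × 0.572/0.428 = 6.00 ≈ 6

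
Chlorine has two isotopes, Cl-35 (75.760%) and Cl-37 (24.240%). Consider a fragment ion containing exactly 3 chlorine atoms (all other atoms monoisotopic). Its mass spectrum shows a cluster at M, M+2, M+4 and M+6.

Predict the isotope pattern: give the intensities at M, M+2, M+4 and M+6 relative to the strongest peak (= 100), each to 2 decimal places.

Expanding (0.75760 + 0.24240)^3:
P(M) = 0.75760^3 = 0.434830
P(M+2) = 3 × 0.75760^2 × 0.24240^1 = 0.417382
P(M+4) = 3 × 0.75760^1 × 0.24240^2 = 0.133545
P(M+6) = 0.24240^3 = 0.014243
The M peak is largest (0.434830); scaling to 100 gives 100.00 : 95.99 : 30.71 : 3.28.

100.00 : 95.99 : 30.71 : 3.28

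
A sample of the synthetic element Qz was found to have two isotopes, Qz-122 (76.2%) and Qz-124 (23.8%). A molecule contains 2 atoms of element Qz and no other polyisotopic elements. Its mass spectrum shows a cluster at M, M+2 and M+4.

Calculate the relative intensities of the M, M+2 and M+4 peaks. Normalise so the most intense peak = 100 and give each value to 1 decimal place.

Expanding (0.762 + 0.238)^2:
P(M) = 0.762^2 = 0.580644
P(M+2) = 2 × 0.762^1 × 0.238^1 = 0.362712
P(M+4) = 0.238^2 = 0.056644
The M peak is largest (0.580644); scaling to 100 gives 100.0 : 62.5 : 9.8.

100.0 : 62.5 : 9.8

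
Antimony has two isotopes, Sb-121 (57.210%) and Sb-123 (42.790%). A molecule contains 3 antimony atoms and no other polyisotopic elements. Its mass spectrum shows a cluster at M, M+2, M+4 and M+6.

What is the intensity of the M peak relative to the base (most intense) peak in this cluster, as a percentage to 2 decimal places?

44.57%

Term probabilities: M 0.1872, M+2 0.4202, M+4 0.3143, M+6 0.0783. Base peak = M+2.
P(M+2) = C(3,1) × 0.57210^2 × 0.42790^1 = 3 × 0.32729841 × 0.4279 = 0.420153 (base)
P(M) = C(3,0) × 0.57210^3 × 0.42790^0 = 1 × 0.18724742 × 1.0000 = 0.187247
Relative intensity = 0.187247 / 0.420153 × 100 = 44.57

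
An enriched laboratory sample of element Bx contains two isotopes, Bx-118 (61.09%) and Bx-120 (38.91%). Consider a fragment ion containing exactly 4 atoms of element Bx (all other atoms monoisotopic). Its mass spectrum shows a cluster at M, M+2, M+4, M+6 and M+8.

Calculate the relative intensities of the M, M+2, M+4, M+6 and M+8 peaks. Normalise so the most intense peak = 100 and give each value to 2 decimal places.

The 4 Bx atoms are independent, so intensities follow the terms of (0.6109 + 0.3891)^4.
P(M) = 0.6109^4 = 0.139277
P(M+2) = 4 × 0.6109^3 × 0.3891^1 = 0.354839
P(M+4) = 6 × 0.6109^2 × 0.3891^2 = 0.339011
P(M+6) = 4 × 0.6109^1 × 0.3891^3 = 0.143951
P(M+8) = 0.3891^4 = 0.022922
The M+2 peak is largest (0.354839); scaling to 100 gives 39.25 : 100.00 : 95.54 : 40.57 : 6.46.

39.25 : 100.00 : 95.54 : 40.57 : 6.46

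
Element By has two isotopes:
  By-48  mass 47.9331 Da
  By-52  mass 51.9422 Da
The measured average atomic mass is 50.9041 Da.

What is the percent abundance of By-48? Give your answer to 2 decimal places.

25.89%

Writing the weighted mean with unknown fraction x of By-48:
47.9331·x + 51.9422·(1 − x) = 50.9041
(47.9331 − 51.9422)·x = 50.9041 − 51.9422
x = -1.0381 / -4.0091 = 0.25894 → 25.89% By-48, 74.11% By-52.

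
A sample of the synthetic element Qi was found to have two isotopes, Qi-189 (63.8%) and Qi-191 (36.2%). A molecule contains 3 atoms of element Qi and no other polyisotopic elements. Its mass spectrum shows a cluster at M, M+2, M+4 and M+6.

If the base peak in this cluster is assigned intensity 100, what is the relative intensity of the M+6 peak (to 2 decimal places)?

Term probabilities: M 0.2597, M+2 0.4420, M+4 0.2508, M+6 0.0474. Base peak = M+2.
P(M+2) = C(3,1) × 0.638^2 × 0.362^1 = 3 × 0.407044 × 0.3620 = 0.442050 (base)
P(M+6) = C(3,3) × 0.638^0 × 0.362^3 = 1 × 1.0000 × 0.04743793 = 0.047438
Relative intensity = 0.047438 / 0.442050 × 100 = 10.73

10.73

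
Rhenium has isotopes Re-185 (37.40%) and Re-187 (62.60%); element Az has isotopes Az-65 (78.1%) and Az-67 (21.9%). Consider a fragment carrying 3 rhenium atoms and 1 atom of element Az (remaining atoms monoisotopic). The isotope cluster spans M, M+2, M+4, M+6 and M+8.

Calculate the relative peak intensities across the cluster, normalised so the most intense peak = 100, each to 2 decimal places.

Rhenium pattern (n=3): 0.05231362 : 0.26268713 : 0.43968487 : 0.24531438
Element Az pattern (n=1): 0.7810 : 0.2190
Convolve the two distributions (both contribute in 2-u steps):
  M: 0.05231362×0.7810 = 0.040857
  M+2: 0.05231362×0.2190 + 0.26268713×0.7810 = 0.216615
  M+4: 0.26268713×0.2190 + 0.43968487×0.7810 = 0.400922
  M+6: 0.43968487×0.2190 + 0.24531438×0.7810 = 0.287882
  M+8: 0.24531438×0.2190 = 0.053724
Scale to base peak (0.400922) = 100: 10.19 : 54.03 : 100.00 : 71.80 : 13.40

10.19 : 54.03 : 100.00 : 71.80 : 13.40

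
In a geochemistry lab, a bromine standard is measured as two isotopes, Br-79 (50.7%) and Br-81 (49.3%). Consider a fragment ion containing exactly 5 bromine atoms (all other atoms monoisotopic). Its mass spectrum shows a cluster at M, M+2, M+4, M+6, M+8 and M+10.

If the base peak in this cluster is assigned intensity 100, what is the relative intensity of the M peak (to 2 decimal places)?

Binomial terms of (0.507 + 0.493)^5: M 0.0335, M+2 0.1629, M+4 0.3168, M+6 0.3080, M+8 0.1497, M+10 0.0291 → M+4 is the base peak.
P(M+4) = C(5,2) × 0.507^3 × 0.493^2 = 10 × 0.13032384 × 0.243049 = 0.316751 (base)
P(M) = C(5,0) × 0.507^5 × 0.493^0 = 1 × 0.03349961 × 1.0000 = 0.033500
Relative intensity = 0.033500 / 0.316751 × 100 = 10.58

10.58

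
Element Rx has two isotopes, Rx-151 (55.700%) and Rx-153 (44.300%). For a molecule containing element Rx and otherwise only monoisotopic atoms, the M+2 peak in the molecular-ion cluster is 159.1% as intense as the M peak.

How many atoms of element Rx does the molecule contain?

The M+2/M ratio from n Rx atoms is n · q/p = n · 0.44300/0.55700.
n = 1.591 × 0.55700/0.44300 = 2.00 ≈ 2

2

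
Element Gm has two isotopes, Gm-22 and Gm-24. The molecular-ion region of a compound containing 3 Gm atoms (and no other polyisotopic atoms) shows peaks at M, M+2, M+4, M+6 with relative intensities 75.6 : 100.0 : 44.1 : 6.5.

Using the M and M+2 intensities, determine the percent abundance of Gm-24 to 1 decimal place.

Write p for the Gm-22 fraction. I(M+2)/I(M) = [C(3,1)·p^2·(1−p)] / p^3 = 3·(1−p)/p = 100.0/75.6 = 1.3228
(1−p)/p = 1.3228/3 = 0.4409  ⇒  p = 1/(1 + 0.4409) = 0.6940
Gm-22: 69.4%, Gm-24: 30.6%.

30.6%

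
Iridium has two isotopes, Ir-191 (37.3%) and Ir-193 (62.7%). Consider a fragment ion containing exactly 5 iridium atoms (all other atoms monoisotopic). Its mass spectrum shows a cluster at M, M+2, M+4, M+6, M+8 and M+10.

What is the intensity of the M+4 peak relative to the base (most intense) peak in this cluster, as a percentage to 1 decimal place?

(0.373 + 0.627)^5 gives M 0.0072, M+2 0.0607, M+4 0.2040, M+6 0.3429, M+8 0.2882, M+10 0.0969; the largest is M+6.
P(M+6) = C(5,3) × 0.373^2 × 0.627^3 = 10 × 0.139129 × 0.24649188 = 0.342942 (base)
P(M+4) = C(5,2) × 0.373^3 × 0.627^2 = 10 × 0.05189512 × 0.393129 = 0.204015
Relative intensity = 0.204015 / 0.342942 × 100 = 59.5

59.5%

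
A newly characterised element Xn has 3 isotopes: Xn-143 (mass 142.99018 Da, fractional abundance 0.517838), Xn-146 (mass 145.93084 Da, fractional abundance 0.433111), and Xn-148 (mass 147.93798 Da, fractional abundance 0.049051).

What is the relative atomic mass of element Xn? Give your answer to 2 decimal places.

Average mass = Σ (abundance × isotope mass) = 0.517838 × 142.99018 + 0.433111 × 145.93084 + 0.049051 × 147.93798
= 74.045749 + 63.204252 + 7.256506 = 144.506507 Da

144.51 Da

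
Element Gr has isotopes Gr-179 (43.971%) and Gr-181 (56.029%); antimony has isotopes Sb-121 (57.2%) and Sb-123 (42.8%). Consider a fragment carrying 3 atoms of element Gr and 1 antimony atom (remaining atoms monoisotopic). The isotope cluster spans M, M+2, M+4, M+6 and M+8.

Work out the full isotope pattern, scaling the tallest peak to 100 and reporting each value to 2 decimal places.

Element Gr pattern (n=3): 0.08501568 : 0.32498762 : 0.41410773 : 0.17588897
Antimony pattern (n=1): 0.5720 : 0.4280
Convolve the two distributions (both contribute in 2-u steps):
  M: 0.08501568×0.5720 = 0.048629
  M+2: 0.08501568×0.4280 + 0.32498762×0.5720 = 0.222280
  M+4: 0.32498762×0.4280 + 0.41410773×0.5720 = 0.375964
  M+6: 0.41410773×0.4280 + 0.17588897×0.5720 = 0.277847
  M+8: 0.17588897×0.4280 = 0.075280
Scale to base peak (0.375964) = 100: 12.93 : 59.12 : 100.00 : 73.90 : 20.02

12.93 : 59.12 : 100.00 : 73.90 : 20.02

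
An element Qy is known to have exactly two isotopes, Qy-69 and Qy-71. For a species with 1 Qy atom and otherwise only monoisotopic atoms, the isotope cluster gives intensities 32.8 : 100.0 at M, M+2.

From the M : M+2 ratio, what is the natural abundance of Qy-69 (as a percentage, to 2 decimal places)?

Let p = fractional abundance of Qy-69. I(M+2)/I(M) = [C(1,1)·p^0·(1−p)] / p^1 = 1·(1−p)/p = 100.0/32.8 = 3.0488
(1−p)/p = 3.0488/1 = 3.0488  ⇒  p = 1/(1 + 3.0488) = 0.2470
Qy-69: 24.70%, Qy-71: 75.30%.

24.70%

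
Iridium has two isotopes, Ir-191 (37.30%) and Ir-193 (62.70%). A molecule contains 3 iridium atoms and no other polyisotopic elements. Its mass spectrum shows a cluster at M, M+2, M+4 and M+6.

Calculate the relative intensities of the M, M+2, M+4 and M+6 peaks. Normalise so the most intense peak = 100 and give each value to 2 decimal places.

Expanding (0.3730 + 0.6270)^3:
P(M) = 0.3730^3 = 0.051895
P(M+2) = 3 × 0.3730^2 × 0.6270^1 = 0.261702
P(M+4) = 3 × 0.3730^1 × 0.6270^2 = 0.439911
P(M+6) = 0.6270^3 = 0.246492
The M+4 peak is largest (0.439911); scaling to 100 gives 11.80 : 59.49 : 100.00 : 56.03.

11.80 : 59.49 : 100.00 : 56.03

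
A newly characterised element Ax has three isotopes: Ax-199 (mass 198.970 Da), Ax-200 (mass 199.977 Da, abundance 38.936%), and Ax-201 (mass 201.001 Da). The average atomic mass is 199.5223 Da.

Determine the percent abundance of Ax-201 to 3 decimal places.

Let x and y be the fractions of Ax-199 and Ax-201. Then x + y = 1 − 0.38936 = 0.61064 and 198.970x + 201.001y = 199.5223 − 0.38936×199.977 = 121.65925528.
Substituting: 198.970x + 201.001(0.61064 − x) = 121.65925528
(198.970 − 201.001)x = -1.07999536  ⇒  x = 0.53176, y = 0.07888
Ax-199: 53.176%, Ax-201: 7.888%.

7.888%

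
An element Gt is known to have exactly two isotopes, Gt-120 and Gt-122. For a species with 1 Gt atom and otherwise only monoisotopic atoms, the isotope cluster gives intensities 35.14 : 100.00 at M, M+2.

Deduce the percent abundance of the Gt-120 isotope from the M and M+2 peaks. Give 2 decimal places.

26.00%

Let p = fractional abundance of Gt-120. I(M+2)/I(M) = [C(1,1)·p^0·(1−p)] / p^1 = 1·(1−p)/p = 100.00/35.14 = 2.8458
(1−p)/p = 2.8458/1 = 2.8458  ⇒  p = 1/(1 + 2.8458) = 0.2600
Gt-120: 26.00%, Gt-122: 74.00%.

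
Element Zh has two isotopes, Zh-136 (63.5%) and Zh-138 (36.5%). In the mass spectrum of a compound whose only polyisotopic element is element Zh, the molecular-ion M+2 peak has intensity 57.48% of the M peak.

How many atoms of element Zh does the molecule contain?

With n Zh atoms, P(M+2)/P(M) = C(n,1)·p^(n−1)q / p^n = n·q/p = n · 0.365/0.635.
n = 0.5748 × 0.635/0.365 = 1.00 ≈ 1

1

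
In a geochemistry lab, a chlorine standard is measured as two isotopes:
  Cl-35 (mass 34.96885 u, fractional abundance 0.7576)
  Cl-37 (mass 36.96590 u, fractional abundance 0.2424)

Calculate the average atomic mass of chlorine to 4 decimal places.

35.4529 u

The abundance-weighted mean is 0.7576 × 34.96885 + 0.2424 × 36.96590
= 26.492401 + 8.960534 = 35.452935 u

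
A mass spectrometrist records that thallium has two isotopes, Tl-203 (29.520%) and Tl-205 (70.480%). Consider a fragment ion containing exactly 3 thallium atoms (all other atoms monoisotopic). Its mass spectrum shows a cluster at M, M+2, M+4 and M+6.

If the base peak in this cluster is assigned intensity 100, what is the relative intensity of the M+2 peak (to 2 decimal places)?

41.88

Term probabilities: M 0.0257, M+2 0.1843, M+4 0.4399, M+6 0.3501. Base peak = M+4.
P(M+4) = C(3,2) × 0.29520^1 × 0.70480^2 = 3 × 0.2952 × 0.49674304 = 0.439916 (base)
P(M+2) = C(3,1) × 0.29520^2 × 0.70480^1 = 3 × 0.08714304 × 0.7048 = 0.184255
Relative intensity = 0.184255 / 0.439916 × 100 = 41.88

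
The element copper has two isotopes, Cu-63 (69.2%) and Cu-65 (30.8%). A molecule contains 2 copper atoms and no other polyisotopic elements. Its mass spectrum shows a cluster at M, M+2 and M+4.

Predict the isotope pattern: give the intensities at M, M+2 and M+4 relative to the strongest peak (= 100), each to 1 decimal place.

100.0 : 89.0 : 19.8

The 2 Cu atoms are independent, so intensities follow the terms of (0.692 + 0.308)^2.
P(M) = 0.692^2 = 0.478864
P(M+2) = 2 × 0.692^1 × 0.308^1 = 0.426272
P(M+4) = 0.308^2 = 0.094864
The M peak is largest (0.478864); scaling to 100 gives 100.0 : 89.0 : 19.8.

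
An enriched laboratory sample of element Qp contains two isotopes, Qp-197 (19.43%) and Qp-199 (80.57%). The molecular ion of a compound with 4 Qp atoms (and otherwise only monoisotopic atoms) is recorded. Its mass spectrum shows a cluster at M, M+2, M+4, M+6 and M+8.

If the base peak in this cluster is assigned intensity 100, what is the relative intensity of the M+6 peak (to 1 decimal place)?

Binomial terms of (0.1943 + 0.8057)^4: M 0.0014, M+2 0.0236, M+4 0.1470, M+6 0.4065, M+8 0.4214 → M+8 is the base peak.
P(M+8) = C(4,4) × 0.1943^0 × 0.8057^4 = 1 × 1.0000 × 0.42139896 = 0.421399 (base)
P(M+6) = C(4,3) × 0.1943^1 × 0.8057^3 = 4 × 0.1943 × 0.52302216 = 0.406493
Relative intensity = 0.406493 / 0.421399 × 100 = 96.5

96.5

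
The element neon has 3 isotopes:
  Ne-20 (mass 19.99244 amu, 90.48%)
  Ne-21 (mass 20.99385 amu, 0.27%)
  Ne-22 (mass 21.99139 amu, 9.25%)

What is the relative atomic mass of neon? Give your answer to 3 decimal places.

20.180 amu

Weight each isotope mass by its fractional abundance: 0.9048 × 19.99244 + 0.0027 × 20.99385 + 0.0925 × 21.99139
= 18.089160 + 0.056683 + 2.034204 = 20.180047 amu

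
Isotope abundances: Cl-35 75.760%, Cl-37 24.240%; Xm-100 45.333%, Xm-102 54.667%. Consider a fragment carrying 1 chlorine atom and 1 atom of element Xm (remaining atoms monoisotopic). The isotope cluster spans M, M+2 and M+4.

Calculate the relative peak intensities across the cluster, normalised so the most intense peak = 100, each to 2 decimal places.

Chlorine pattern (n=1): 0.7576 : 0.2424
Element Xm pattern (n=1): 0.45333 : 0.54667
Convolve the two distributions (both contribute in 2-u steps):
  M: 0.7576×0.45333 = 0.343443
  M+2: 0.7576×0.54667 + 0.2424×0.45333 = 0.524044
  M+4: 0.2424×0.54667 = 0.132513
Scale to base peak (0.524044) = 100: 65.54 : 100.00 : 25.29

65.54 : 100.00 : 25.29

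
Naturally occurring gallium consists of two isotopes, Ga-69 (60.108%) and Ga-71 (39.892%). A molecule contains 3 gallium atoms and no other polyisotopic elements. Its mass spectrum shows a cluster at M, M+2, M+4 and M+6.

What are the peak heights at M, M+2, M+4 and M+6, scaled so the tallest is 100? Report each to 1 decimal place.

50.2 : 100.0 : 66.4 : 14.7

Expanding (0.60108 + 0.39892)^3:
P(M) = 0.60108^3 = 0.217169
P(M+2) = 3 × 0.60108^2 × 0.39892^1 = 0.432386
P(M+4) = 3 × 0.60108^1 × 0.39892^2 = 0.286963
P(M+6) = 0.39892^3 = 0.063483
The M+2 peak is largest (0.432386); scaling to 100 gives 50.2 : 100.0 : 66.4 : 14.7.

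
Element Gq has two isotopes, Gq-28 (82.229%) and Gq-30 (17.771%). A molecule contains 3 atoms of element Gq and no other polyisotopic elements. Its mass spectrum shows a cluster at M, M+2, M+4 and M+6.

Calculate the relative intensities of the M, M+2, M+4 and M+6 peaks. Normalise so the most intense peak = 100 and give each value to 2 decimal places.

100.00 : 64.83 : 14.01 : 1.01

Expanding (0.82229 + 0.17771)^3:
P(M) = 0.82229^3 = 0.556000
P(M+2) = 3 × 0.82229^2 × 0.17771^1 = 0.360482
P(M+4) = 3 × 0.82229^1 × 0.17771^2 = 0.077906
P(M+6) = 0.17771^3 = 0.005612
The M peak is largest (0.556000); scaling to 100 gives 100.00 : 64.83 : 14.01 : 1.01.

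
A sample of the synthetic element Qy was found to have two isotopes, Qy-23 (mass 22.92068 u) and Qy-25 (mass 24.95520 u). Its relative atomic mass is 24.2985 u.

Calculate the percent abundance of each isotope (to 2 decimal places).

Let x be the fractional abundance of Qy-23; then Qy-25 has abundance 1 − x.
22.92068·x + 24.95520·(1 − x) = 24.2985
(22.92068 − 24.95520)·x = 24.2985 − 24.95520
x = -0.65670 / -2.03452 = 0.32278 → 32.28% Qy-23, 67.72% Qy-25.

Qy-23: 32.28%, Qy-25: 67.72%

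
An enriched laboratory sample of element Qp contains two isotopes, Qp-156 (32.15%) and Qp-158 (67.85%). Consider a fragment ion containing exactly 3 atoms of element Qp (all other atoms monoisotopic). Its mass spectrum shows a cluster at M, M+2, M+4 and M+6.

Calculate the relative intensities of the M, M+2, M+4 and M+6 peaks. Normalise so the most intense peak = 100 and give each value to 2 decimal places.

Expanding (0.3215 + 0.6785)^3:
P(M) = 0.3215^3 = 0.033231
P(M+2) = 3 × 0.3215^2 × 0.6785^1 = 0.210394
P(M+4) = 3 × 0.3215^1 × 0.6785^2 = 0.444019
P(M+6) = 0.6785^3 = 0.312356
The M+4 peak is largest (0.444019); scaling to 100 gives 7.48 : 47.38 : 100.00 : 70.35.

7.48 : 47.38 : 100.00 : 70.35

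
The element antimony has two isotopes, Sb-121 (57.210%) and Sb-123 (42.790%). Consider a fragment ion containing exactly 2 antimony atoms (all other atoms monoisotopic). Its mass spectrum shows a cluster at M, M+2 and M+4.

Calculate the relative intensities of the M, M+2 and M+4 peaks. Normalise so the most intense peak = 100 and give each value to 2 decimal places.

Expanding (0.57210 + 0.42790)^2:
P(M) = 0.57210^2 = 0.327298
P(M+2) = 2 × 0.57210^1 × 0.42790^1 = 0.489603
P(M+4) = 0.42790^2 = 0.183098
The M+2 peak is largest (0.489603); scaling to 100 gives 66.85 : 100.00 : 37.40.

66.85 : 100.00 : 37.40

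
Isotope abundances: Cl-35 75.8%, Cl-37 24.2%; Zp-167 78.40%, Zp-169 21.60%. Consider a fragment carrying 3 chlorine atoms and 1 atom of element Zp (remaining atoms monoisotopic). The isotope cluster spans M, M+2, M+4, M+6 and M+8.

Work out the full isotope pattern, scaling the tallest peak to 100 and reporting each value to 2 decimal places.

81.08 : 100.00 : 46.19 : 9.47 : 0.73

Chlorine pattern (n=3): 0.43551951 : 0.41713346 : 0.13317454 : 0.01417249
Element Zp pattern (n=1): 0.7840 : 0.2160
Convolve the two distributions (both contribute in 2-u steps):
  M: 0.43551951×0.7840 = 0.341447
  M+2: 0.43551951×0.2160 + 0.41713346×0.7840 = 0.421105
  M+4: 0.41713346×0.2160 + 0.13317454×0.7840 = 0.194510
  M+6: 0.13317454×0.2160 + 0.01417249×0.7840 = 0.039877
  M+8: 0.01417249×0.2160 = 0.003061
Scale to base peak (0.421105) = 100: 81.08 : 100.00 : 46.19 : 9.47 : 0.73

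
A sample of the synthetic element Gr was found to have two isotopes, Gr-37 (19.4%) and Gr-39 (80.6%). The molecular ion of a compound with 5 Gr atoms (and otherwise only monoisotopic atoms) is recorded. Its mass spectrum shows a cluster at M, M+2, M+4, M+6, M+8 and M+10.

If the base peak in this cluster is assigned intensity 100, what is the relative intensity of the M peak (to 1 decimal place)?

Term probabilities: M 0.0003, M+2 0.0057, M+4 0.0474, M+6 0.1971, M+8 0.4094, M+10 0.3402. Base peak = M+8.
P(M+8) = C(5,4) × 0.194^1 × 0.806^4 = 5 × 0.1940 × 0.42202693 = 0.409366 (base)
P(M) = C(5,0) × 0.194^5 × 0.806^0 = 1 × 0.00027479 × 1.0000 = 0.000275
Relative intensity = 0.000275 / 0.409366 × 100 = 0.1

0.1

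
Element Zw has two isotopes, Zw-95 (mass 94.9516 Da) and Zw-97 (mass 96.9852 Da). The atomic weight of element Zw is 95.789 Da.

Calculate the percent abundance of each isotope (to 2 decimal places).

With x = fraction of Zw-95 (so Zw-97 is 1 − x):
94.9516·x + 96.9852·(1 − x) = 95.789
(94.9516 − 96.9852)·x = 95.789 − 96.9852
x = -1.1962 / -2.0336 = 0.58822 → 58.82% Zw-95, 41.18% Zw-97.

Zw-95: 58.82%, Zw-97: 41.18%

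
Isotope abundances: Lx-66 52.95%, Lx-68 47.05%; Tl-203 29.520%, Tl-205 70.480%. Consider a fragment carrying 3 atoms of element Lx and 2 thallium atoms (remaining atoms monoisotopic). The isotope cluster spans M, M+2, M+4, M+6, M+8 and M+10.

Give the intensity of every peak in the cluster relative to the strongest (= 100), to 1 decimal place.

Element Lx pattern (n=3): 0.14845605 : 0.39574261 : 0.35164664 : 0.1041547
Thallium pattern (n=2): 0.08714304 : 0.41611392 : 0.49674304
Convolve the two distributions (both contribute in 2-u steps):
  M: 0.14845605×0.08714304 = 0.012937
  M+2: 0.14845605×0.41611392 + 0.39574261×0.08714304 = 0.096261
  M+4: 0.14845605×0.49674304 + 0.39574261×0.41611392 + 0.35164664×0.08714304 = 0.269062
  M+6: 0.39574261×0.49674304 + 0.35164664×0.41611392 + 0.1041547×0.08714304 = 0.351984
  M+8: 0.35164664×0.49674304 + 0.1041547×0.41611392 = 0.218018
  M+10: 0.1041547×0.49674304 = 0.051738
Scale to base peak (0.351984) = 100: 3.7 : 27.3 : 76.4 : 100.0 : 61.9 : 14.7

3.7 : 27.3 : 76.4 : 100.0 : 61.9 : 14.7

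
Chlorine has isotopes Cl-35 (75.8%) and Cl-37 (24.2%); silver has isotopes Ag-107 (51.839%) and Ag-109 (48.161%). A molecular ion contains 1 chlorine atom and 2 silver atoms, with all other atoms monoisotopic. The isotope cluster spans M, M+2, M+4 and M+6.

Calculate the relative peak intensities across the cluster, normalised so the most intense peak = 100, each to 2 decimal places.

45.93 : 100.00 : 66.89 : 12.66

Chlorine pattern (n=1): 0.7580 : 0.2420
Silver pattern (n=2): 0.26872819 : 0.49932362 : 0.23194819
Convolve the two distributions (both contribute in 2-u steps):
  M: 0.7580×0.26872819 = 0.203696
  M+2: 0.7580×0.49932362 + 0.2420×0.26872819 = 0.443520
  M+4: 0.7580×0.23194819 + 0.2420×0.49932362 = 0.296653
  M+6: 0.2420×0.23194819 = 0.056131
Scale to base peak (0.443520) = 100: 45.93 : 100.00 : 66.89 : 12.66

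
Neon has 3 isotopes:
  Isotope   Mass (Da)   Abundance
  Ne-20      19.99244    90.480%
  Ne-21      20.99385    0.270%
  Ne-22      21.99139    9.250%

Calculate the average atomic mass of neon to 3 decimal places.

Ar = Σ fᵢ·mᵢ = 0.90480 × 19.99244 + 0.00270 × 20.99385 + 0.09250 × 21.99139
= 18.089160 + 0.056683 + 2.034204 = 20.180047 Da

20.180 Da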